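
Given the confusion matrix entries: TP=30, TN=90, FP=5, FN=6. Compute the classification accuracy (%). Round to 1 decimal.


Accuracy = (TP + TN) / (TP + TN + FP + FN) * 100
= (30 + 90) / (30 + 90 + 5 + 6)
= 120 / 131
= 0.916
= 91.6%

91.6


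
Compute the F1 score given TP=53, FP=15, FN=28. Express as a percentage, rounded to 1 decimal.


Precision = TP / (TP + FP) = 53 / 68 = 0.7794
Recall = TP / (TP + FN) = 53 / 81 = 0.6543
F1 = 2 * P * R / (P + R)
= 2 * 0.7794 * 0.6543 / (0.7794 + 0.6543)
= 1.02 / 1.4337
= 0.7114
As percentage: 71.1%

71.1


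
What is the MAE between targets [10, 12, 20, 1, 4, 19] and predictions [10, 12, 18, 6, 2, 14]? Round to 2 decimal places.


Absolute errors: [0, 0, 2, 5, 2, 5]
Sum of absolute errors = 14
MAE = 14 / 6 = 2.33

2.33


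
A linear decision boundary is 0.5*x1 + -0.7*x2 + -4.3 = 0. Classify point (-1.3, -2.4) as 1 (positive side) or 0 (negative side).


Compute 0.5 * -1.3 + -0.7 * -2.4 + -4.3
= -0.65 + 1.68 + -4.3
= -3.27
Since -3.27 < 0, the point is on the negative side.

0


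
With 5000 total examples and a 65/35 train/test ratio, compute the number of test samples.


Train samples = 5000 * 65% = 3250
Test samples = 5000 - 3250
= 1750

1750


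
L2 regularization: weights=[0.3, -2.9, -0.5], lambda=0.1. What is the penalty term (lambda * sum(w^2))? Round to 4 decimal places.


Squaring each weight:
0.3^2 = 0.09
(-2.9)^2 = 8.41
(-0.5)^2 = 0.25
Sum of squares = 8.75
Penalty = 0.1 * 8.75 = 0.8750

0.8750


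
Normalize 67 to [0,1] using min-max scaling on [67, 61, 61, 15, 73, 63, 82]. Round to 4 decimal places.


Min = 15, Max = 82
Range = 82 - 15 = 67
Scaled = (x - min) / (max - min)
= (67 - 15) / 67
= 52 / 67
= 0.7761

0.7761


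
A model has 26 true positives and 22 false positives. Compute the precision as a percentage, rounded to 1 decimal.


Precision = TP / (TP + FP) * 100
= 26 / (26 + 22)
= 26 / 48
= 0.5417
= 54.2%

54.2


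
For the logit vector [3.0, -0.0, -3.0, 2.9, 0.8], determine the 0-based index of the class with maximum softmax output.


Softmax is a monotonic transformation, so it preserves the argmax.
We need to find the index of the maximum logit.
Index 0: 3.0
Index 1: -0.0
Index 2: -3.0
Index 3: 2.9
Index 4: 0.8
Maximum logit = 3.0 at index 0

0


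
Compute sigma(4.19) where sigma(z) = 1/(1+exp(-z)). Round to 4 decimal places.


sigmoid(z) = 1 / (1 + exp(-z))
exp(-(4.19)) = exp(-4.19) = 0.0151
1 + 0.0151 = 1.0151
1 / 1.0151 = 0.9851

0.9851


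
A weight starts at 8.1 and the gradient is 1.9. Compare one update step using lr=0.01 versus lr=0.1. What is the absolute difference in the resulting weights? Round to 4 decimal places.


With lr=0.01: w_new = 8.1 - 0.01 * 1.9 = 8.081
With lr=0.1: w_new = 8.1 - 0.1 * 1.9 = 7.91
Absolute difference = |8.081 - 7.91|
= 0.1710

0.1710


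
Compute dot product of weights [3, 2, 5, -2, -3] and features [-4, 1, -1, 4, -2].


Element-wise products:
3 * -4 = -12
2 * 1 = 2
5 * -1 = -5
-2 * 4 = -8
-3 * -2 = 6
Sum = -12 + 2 + -5 + -8 + 6
= -17

-17


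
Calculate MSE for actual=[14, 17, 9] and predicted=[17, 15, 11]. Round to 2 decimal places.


Differences: [-3, 2, -2]
Squared errors: [9, 4, 4]
Sum of squared errors = 17
MSE = 17 / 3 = 5.67

5.67


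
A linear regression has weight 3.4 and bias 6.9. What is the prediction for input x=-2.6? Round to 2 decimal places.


y = 3.4 * -2.6 + (6.9)
= -8.84 + (6.9)
= -1.94

-1.94


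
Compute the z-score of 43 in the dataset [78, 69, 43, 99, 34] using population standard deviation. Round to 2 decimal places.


Mean = (78 + 69 + 43 + 99 + 34) / 5 = 64.6
Variance = sum((x_i - mean)^2) / n = 557.04
Std = sqrt(557.04) = 23.6017
Z = (x - mean) / std
= (43 - 64.6) / 23.6017
= -21.6 / 23.6017
= -0.92

-0.92


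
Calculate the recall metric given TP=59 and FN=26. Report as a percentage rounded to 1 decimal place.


Recall = TP / (TP + FN) * 100
= 59 / (59 + 26)
= 59 / 85
= 0.6941
= 69.4%

69.4


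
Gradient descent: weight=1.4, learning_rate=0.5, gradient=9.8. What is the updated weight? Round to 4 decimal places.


w_new = w_old - lr * gradient
= 1.4 - 0.5 * 9.8
= 1.4 - (4.9)
= -3.5000

-3.5000


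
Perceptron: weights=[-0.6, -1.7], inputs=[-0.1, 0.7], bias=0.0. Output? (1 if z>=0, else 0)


z = w . x + b
= -0.6*-0.1 + -1.7*0.7 + 0.0
= 0.06 + -1.19 + 0.0
= -1.13 + 0.0
= -1.13
Since z = -1.13 < 0, output = 0

0


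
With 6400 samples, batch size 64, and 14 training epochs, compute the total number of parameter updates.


Iterations per epoch = 6400 / 64 = 100
Total updates = iterations_per_epoch * epochs
= 100 * 14
= 1400

1400


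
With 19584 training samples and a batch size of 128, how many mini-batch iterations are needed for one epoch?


Iterations per epoch = dataset_size / batch_size
= 19584 / 128
= 153

153


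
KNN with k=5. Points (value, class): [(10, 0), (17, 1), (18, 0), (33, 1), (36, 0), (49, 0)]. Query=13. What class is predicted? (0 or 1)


Distances from query 13:
Point 10 (class 0): distance = 3
Point 17 (class 1): distance = 4
Point 18 (class 0): distance = 5
Point 33 (class 1): distance = 20
Point 36 (class 0): distance = 23
K=5 nearest neighbors: classes = [0, 1, 0, 1, 0]
Votes for class 1: 2 / 5
Majority vote => class 0

0


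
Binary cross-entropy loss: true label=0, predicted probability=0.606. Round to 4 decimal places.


For y=0: Loss = -log(1-p)
= -log(1 - 0.606)
= -log(0.394)
= -(-0.9314)
= 0.9314

0.9314


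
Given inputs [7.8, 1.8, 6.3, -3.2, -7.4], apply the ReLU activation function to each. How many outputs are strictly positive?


ReLU(x) = max(0, x) for each element:
ReLU(7.8) = 7.8
ReLU(1.8) = 1.8
ReLU(6.3) = 6.3
ReLU(-3.2) = 0
ReLU(-7.4) = 0
Active neurons (>0): 3

3


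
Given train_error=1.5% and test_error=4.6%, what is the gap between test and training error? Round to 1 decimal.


Generalization gap = test_error - train_error
= 4.6 - 1.5
= 3.1%
A moderate gap.

3.1


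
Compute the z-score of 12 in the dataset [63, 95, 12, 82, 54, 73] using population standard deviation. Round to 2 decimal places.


Mean = (63 + 95 + 12 + 82 + 54 + 73) / 6 = 63.1667
Variance = sum((x_i - mean)^2) / n = 694.4722
Std = sqrt(694.4722) = 26.3528
Z = (x - mean) / std
= (12 - 63.1667) / 26.3528
= -51.1667 / 26.3528
= -1.94

-1.94


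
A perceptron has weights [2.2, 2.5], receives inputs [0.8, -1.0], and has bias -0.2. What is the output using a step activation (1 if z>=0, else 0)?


z = w . x + b
= 2.2*0.8 + 2.5*-1.0 + -0.2
= 1.76 + -2.5 + -0.2
= -0.74 + -0.2
= -0.94
Since z = -0.94 < 0, output = 0

0


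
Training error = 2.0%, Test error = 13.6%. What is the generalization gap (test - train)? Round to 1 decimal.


Generalization gap = test_error - train_error
= 13.6 - 2.0
= 11.6%
A large gap suggests overfitting.

11.6


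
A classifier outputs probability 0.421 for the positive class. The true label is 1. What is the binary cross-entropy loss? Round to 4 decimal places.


For y=1: Loss = -log(p)
= -log(0.421)
= -(-0.8651)
= 0.8651

0.8651


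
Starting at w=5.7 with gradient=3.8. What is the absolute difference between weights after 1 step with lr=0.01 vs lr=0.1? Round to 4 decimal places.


With lr=0.01: w_new = 5.7 - 0.01 * 3.8 = 5.662
With lr=0.1: w_new = 5.7 - 0.1 * 3.8 = 5.32
Absolute difference = |5.662 - 5.32|
= 0.3420

0.3420


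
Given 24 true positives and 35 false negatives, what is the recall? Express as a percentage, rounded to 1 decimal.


Recall = TP / (TP + FN) * 100
= 24 / (24 + 35)
= 24 / 59
= 0.4068
= 40.7%

40.7


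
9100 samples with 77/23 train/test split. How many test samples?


Train samples = 9100 * 77% = 7007
Test samples = 9100 - 7007
= 2093

2093


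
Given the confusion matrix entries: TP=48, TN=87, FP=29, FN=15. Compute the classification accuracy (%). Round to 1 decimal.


Accuracy = (TP + TN) / (TP + TN + FP + FN) * 100
= (48 + 87) / (48 + 87 + 29 + 15)
= 135 / 179
= 0.7542
= 75.4%

75.4


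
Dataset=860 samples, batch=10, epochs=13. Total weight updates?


Iterations per epoch = 860 / 10 = 86
Total updates = iterations_per_epoch * epochs
= 86 * 13
= 1118

1118


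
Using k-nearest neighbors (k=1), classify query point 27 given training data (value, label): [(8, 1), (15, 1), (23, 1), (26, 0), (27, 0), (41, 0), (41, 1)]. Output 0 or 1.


Distances from query 27:
Point 27 (class 0): distance = 0
K=1 nearest neighbors: classes = [0]
Votes for class 1: 0 / 1
Majority vote => class 0

0


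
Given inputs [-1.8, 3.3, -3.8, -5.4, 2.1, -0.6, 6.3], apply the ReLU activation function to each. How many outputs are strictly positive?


ReLU(x) = max(0, x) for each element:
ReLU(-1.8) = 0
ReLU(3.3) = 3.3
ReLU(-3.8) = 0
ReLU(-5.4) = 0
ReLU(2.1) = 2.1
ReLU(-0.6) = 0
ReLU(6.3) = 6.3
Active neurons (>0): 3

3


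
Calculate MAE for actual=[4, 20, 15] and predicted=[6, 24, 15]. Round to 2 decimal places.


Absolute errors: [2, 4, 0]
Sum of absolute errors = 6
MAE = 6 / 3 = 2.00

2.00


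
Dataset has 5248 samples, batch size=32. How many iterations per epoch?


Iterations per epoch = dataset_size / batch_size
= 5248 / 32
= 164

164


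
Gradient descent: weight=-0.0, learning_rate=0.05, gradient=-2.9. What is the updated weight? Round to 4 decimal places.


w_new = w_old - lr * gradient
= -0.0 - 0.05 * -2.9
= -0.0 - (-0.145)
= 0.1450

0.1450


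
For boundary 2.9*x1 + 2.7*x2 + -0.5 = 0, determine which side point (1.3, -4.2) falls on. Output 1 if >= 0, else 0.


Compute 2.9 * 1.3 + 2.7 * -4.2 + -0.5
= 3.77 + -11.34 + -0.5
= -8.07
Since -8.07 < 0, the point is on the negative side.

0


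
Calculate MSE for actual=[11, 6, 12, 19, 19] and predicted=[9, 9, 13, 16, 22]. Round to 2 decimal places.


Differences: [2, -3, -1, 3, -3]
Squared errors: [4, 9, 1, 9, 9]
Sum of squared errors = 32
MSE = 32 / 5 = 6.40

6.40


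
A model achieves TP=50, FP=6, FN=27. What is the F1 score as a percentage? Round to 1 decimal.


Precision = TP / (TP + FP) = 50 / 56 = 0.8929
Recall = TP / (TP + FN) = 50 / 77 = 0.6494
F1 = 2 * P * R / (P + R)
= 2 * 0.8929 * 0.6494 / (0.8929 + 0.6494)
= 1.1596 / 1.5422
= 0.7519
As percentage: 75.2%

75.2


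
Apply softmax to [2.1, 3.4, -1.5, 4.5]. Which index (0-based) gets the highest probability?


Softmax is a monotonic transformation, so it preserves the argmax.
We need to find the index of the maximum logit.
Index 0: 2.1
Index 1: 3.4
Index 2: -1.5
Index 3: 4.5
Maximum logit = 4.5 at index 3

3


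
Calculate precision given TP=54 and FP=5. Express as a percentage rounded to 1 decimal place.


Precision = TP / (TP + FP) * 100
= 54 / (54 + 5)
= 54 / 59
= 0.9153
= 91.5%

91.5


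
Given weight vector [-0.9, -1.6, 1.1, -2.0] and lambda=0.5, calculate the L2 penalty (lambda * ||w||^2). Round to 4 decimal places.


Squaring each weight:
(-0.9)^2 = 0.81
(-1.6)^2 = 2.56
1.1^2 = 1.21
(-2.0)^2 = 4.0
Sum of squares = 8.58
Penalty = 0.5 * 8.58 = 4.2900

4.2900


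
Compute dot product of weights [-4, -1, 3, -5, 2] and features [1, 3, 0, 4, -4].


Element-wise products:
-4 * 1 = -4
-1 * 3 = -3
3 * 0 = 0
-5 * 4 = -20
2 * -4 = -8
Sum = -4 + -3 + 0 + -20 + -8
= -35

-35


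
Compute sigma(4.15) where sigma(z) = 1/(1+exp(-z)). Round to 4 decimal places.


sigmoid(z) = 1 / (1 + exp(-z))
exp(-(4.15)) = exp(-4.15) = 0.0158
1 + 0.0158 = 1.0158
1 / 1.0158 = 0.9845

0.9845


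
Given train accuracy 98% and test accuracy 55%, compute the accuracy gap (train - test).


Gap = train_accuracy - test_accuracy
= 98 - 55
= 43%
This large gap strongly indicates overfitting.

43


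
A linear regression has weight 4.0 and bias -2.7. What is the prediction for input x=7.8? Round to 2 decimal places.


y = 4.0 * 7.8 + (-2.7)
= 31.2 + (-2.7)
= 28.50

28.50


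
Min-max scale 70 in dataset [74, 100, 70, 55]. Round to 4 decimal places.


Min = 55, Max = 100
Range = 100 - 55 = 45
Scaled = (x - min) / (max - min)
= (70 - 55) / 45
= 15 / 45
= 0.3333

0.3333


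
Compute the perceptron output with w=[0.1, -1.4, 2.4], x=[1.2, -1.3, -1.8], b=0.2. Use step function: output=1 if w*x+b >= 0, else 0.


z = w . x + b
= 0.1*1.2 + -1.4*-1.3 + 2.4*-1.8 + 0.2
= 0.12 + 1.82 + -4.32 + 0.2
= -2.38 + 0.2
= -2.18
Since z = -2.18 < 0, output = 0

0


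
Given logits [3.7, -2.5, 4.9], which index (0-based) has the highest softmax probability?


Softmax is a monotonic transformation, so it preserves the argmax.
We need to find the index of the maximum logit.
Index 0: 3.7
Index 1: -2.5
Index 2: 4.9
Maximum logit = 4.9 at index 2

2


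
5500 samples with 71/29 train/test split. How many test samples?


Train samples = 5500 * 71% = 3905
Test samples = 5500 - 3905
= 1595

1595


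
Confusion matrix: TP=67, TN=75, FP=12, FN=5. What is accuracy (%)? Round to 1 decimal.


Accuracy = (TP + TN) / (TP + TN + FP + FN) * 100
= (67 + 75) / (67 + 75 + 12 + 5)
= 142 / 159
= 0.8931
= 89.3%

89.3


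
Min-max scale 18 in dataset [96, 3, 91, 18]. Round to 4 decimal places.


Min = 3, Max = 96
Range = 96 - 3 = 93
Scaled = (x - min) / (max - min)
= (18 - 3) / 93
= 15 / 93
= 0.1613

0.1613


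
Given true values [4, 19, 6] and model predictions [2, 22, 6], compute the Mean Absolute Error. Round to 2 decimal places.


Absolute errors: [2, 3, 0]
Sum of absolute errors = 5
MAE = 5 / 3 = 1.67

1.67


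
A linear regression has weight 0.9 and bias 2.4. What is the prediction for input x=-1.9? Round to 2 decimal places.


y = 0.9 * -1.9 + (2.4)
= -1.71 + (2.4)
= 0.69

0.69


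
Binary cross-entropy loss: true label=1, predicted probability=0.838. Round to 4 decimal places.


For y=1: Loss = -log(p)
= -log(0.838)
= -(-0.1767)
= 0.1767

0.1767


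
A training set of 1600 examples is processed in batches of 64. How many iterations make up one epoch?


Iterations per epoch = dataset_size / batch_size
= 1600 / 64
= 25

25


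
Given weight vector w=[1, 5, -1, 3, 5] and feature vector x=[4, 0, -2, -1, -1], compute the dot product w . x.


Element-wise products:
1 * 4 = 4
5 * 0 = 0
-1 * -2 = 2
3 * -1 = -3
5 * -1 = -5
Sum = 4 + 0 + 2 + -3 + -5
= -2

-2


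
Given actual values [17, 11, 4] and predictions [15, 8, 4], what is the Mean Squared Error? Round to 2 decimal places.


Differences: [2, 3, 0]
Squared errors: [4, 9, 0]
Sum of squared errors = 13
MSE = 13 / 3 = 4.33

4.33


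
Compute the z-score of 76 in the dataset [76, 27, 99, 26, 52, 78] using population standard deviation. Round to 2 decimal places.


Mean = (76 + 27 + 99 + 26 + 52 + 78) / 6 = 59.6667
Variance = sum((x_i - mean)^2) / n = 734.8889
Std = sqrt(734.8889) = 27.1088
Z = (x - mean) / std
= (76 - 59.6667) / 27.1088
= 16.3333 / 27.1088
= 0.60

0.60


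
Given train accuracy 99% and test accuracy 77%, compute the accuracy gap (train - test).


Gap = train_accuracy - test_accuracy
= 99 - 77
= 22%
This large gap strongly indicates overfitting.

22


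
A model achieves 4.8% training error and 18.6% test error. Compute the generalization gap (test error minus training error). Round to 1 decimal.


Generalization gap = test_error - train_error
= 18.6 - 4.8
= 13.8%
A large gap suggests overfitting.

13.8


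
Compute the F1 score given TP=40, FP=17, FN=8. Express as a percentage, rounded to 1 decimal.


Precision = TP / (TP + FP) = 40 / 57 = 0.7018
Recall = TP / (TP + FN) = 40 / 48 = 0.8333
F1 = 2 * P * R / (P + R)
= 2 * 0.7018 * 0.8333 / (0.7018 + 0.8333)
= 1.1696 / 1.5351
= 0.7619
As percentage: 76.2%

76.2


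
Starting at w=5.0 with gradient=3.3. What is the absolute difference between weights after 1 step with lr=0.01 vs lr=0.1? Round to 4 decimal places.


With lr=0.01: w_new = 5.0 - 0.01 * 3.3 = 4.967
With lr=0.1: w_new = 5.0 - 0.1 * 3.3 = 4.67
Absolute difference = |4.967 - 4.67|
= 0.2970

0.2970


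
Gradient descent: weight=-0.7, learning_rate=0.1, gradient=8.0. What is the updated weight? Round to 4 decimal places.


w_new = w_old - lr * gradient
= -0.7 - 0.1 * 8.0
= -0.7 - (0.8)
= -1.5000

-1.5000


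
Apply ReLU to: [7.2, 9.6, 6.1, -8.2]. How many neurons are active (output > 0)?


ReLU(x) = max(0, x) for each element:
ReLU(7.2) = 7.2
ReLU(9.6) = 9.6
ReLU(6.1) = 6.1
ReLU(-8.2) = 0
Active neurons (>0): 3

3


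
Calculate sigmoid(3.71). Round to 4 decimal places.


sigmoid(z) = 1 / (1 + exp(-z))
exp(-(3.71)) = exp(-3.71) = 0.0245
1 + 0.0245 = 1.0245
1 / 1.0245 = 0.9761

0.9761


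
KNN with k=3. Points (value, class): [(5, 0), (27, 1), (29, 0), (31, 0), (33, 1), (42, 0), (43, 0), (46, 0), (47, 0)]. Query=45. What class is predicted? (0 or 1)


Distances from query 45:
Point 46 (class 0): distance = 1
Point 43 (class 0): distance = 2
Point 47 (class 0): distance = 2
K=3 nearest neighbors: classes = [0, 0, 0]
Votes for class 1: 0 / 3
Majority vote => class 0

0


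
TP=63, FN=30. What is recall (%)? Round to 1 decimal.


Recall = TP / (TP + FN) * 100
= 63 / (63 + 30)
= 63 / 93
= 0.6774
= 67.7%

67.7


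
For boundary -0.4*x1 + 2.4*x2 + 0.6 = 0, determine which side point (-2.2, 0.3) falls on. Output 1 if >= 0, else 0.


Compute -0.4 * -2.2 + 2.4 * 0.3 + 0.6
= 0.88 + 0.72 + 0.6
= 2.2
Since 2.2 >= 0, the point is on the positive side.

1


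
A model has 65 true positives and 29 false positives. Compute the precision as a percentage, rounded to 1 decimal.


Precision = TP / (TP + FP) * 100
= 65 / (65 + 29)
= 65 / 94
= 0.6915
= 69.1%

69.1


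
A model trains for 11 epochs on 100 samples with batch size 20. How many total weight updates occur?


Iterations per epoch = 100 / 20 = 5
Total updates = iterations_per_epoch * epochs
= 5 * 11
= 55

55


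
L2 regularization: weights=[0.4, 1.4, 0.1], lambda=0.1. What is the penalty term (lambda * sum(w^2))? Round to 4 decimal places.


Squaring each weight:
0.4^2 = 0.16
1.4^2 = 1.96
0.1^2 = 0.01
Sum of squares = 2.13
Penalty = 0.1 * 2.13 = 0.2130

0.2130


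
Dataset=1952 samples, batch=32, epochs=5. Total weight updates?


Iterations per epoch = 1952 / 32 = 61
Total updates = iterations_per_epoch * epochs
= 61 * 5
= 305

305


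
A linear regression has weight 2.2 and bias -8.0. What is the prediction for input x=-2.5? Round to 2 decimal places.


y = 2.2 * -2.5 + (-8.0)
= -5.5 + (-8.0)
= -13.50

-13.50


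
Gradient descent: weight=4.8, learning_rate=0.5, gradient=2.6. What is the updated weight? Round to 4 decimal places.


w_new = w_old - lr * gradient
= 4.8 - 0.5 * 2.6
= 4.8 - (1.3)
= 3.5000

3.5000


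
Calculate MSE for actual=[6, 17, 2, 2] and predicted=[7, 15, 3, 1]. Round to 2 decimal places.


Differences: [-1, 2, -1, 1]
Squared errors: [1, 4, 1, 1]
Sum of squared errors = 7
MSE = 7 / 4 = 1.75

1.75


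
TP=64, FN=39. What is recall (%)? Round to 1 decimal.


Recall = TP / (TP + FN) * 100
= 64 / (64 + 39)
= 64 / 103
= 0.6214
= 62.1%

62.1


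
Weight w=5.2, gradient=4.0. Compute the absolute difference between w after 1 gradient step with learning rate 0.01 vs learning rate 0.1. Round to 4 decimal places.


With lr=0.01: w_new = 5.2 - 0.01 * 4.0 = 5.16
With lr=0.1: w_new = 5.2 - 0.1 * 4.0 = 4.8
Absolute difference = |5.16 - 4.8|
= 0.3600

0.3600


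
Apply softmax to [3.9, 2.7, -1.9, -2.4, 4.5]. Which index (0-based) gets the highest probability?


Softmax is a monotonic transformation, so it preserves the argmax.
We need to find the index of the maximum logit.
Index 0: 3.9
Index 1: 2.7
Index 2: -1.9
Index 3: -2.4
Index 4: 4.5
Maximum logit = 4.5 at index 4

4


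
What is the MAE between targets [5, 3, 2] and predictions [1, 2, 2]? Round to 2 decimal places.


Absolute errors: [4, 1, 0]
Sum of absolute errors = 5
MAE = 5 / 3 = 1.67

1.67


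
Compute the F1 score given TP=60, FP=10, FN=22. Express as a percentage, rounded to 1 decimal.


Precision = TP / (TP + FP) = 60 / 70 = 0.8571
Recall = TP / (TP + FN) = 60 / 82 = 0.7317
F1 = 2 * P * R / (P + R)
= 2 * 0.8571 * 0.7317 / (0.8571 + 0.7317)
= 1.2544 / 1.5889
= 0.7895
As percentage: 78.9%

78.9


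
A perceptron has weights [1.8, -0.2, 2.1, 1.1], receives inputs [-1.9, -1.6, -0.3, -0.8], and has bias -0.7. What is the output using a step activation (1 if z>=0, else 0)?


z = w . x + b
= 1.8*-1.9 + -0.2*-1.6 + 2.1*-0.3 + 1.1*-0.8 + -0.7
= -3.42 + 0.32 + -0.63 + -0.88 + -0.7
= -4.61 + -0.7
= -5.31
Since z = -5.31 < 0, output = 0

0


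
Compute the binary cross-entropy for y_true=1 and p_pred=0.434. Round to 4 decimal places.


For y=1: Loss = -log(p)
= -log(0.434)
= -(-0.8347)
= 0.8347

0.8347


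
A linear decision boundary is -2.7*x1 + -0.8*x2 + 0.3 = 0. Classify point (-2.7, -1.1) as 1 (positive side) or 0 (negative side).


Compute -2.7 * -2.7 + -0.8 * -1.1 + 0.3
= 7.29 + 0.88 + 0.3
= 8.47
Since 8.47 >= 0, the point is on the positive side.

1


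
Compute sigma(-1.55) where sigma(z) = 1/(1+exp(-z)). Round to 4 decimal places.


sigmoid(z) = 1 / (1 + exp(-z))
exp(-(-1.55)) = exp(1.55) = 4.7115
1 + 4.7115 = 5.7115
1 / 5.7115 = 0.1751

0.1751


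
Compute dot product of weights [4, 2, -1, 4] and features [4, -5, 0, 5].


Element-wise products:
4 * 4 = 16
2 * -5 = -10
-1 * 0 = 0
4 * 5 = 20
Sum = 16 + -10 + 0 + 20
= 26

26


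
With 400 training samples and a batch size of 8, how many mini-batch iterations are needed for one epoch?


Iterations per epoch = dataset_size / batch_size
= 400 / 8
= 50

50


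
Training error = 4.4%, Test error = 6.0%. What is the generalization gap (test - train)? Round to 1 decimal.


Generalization gap = test_error - train_error
= 6.0 - 4.4
= 1.6%
A small gap suggests good generalization.

1.6


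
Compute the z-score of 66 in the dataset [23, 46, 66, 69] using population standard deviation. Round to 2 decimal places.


Mean = (23 + 46 + 66 + 69) / 4 = 51.0
Variance = sum((x_i - mean)^2) / n = 339.5
Std = sqrt(339.5) = 18.4255
Z = (x - mean) / std
= (66 - 51.0) / 18.4255
= 15.0 / 18.4255
= 0.81

0.81


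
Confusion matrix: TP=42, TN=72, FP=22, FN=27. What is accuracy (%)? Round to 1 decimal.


Accuracy = (TP + TN) / (TP + TN + FP + FN) * 100
= (42 + 72) / (42 + 72 + 22 + 27)
= 114 / 163
= 0.6994
= 69.9%

69.9


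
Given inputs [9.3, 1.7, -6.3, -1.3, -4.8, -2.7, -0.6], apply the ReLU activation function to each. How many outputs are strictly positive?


ReLU(x) = max(0, x) for each element:
ReLU(9.3) = 9.3
ReLU(1.7) = 1.7
ReLU(-6.3) = 0
ReLU(-1.3) = 0
ReLU(-4.8) = 0
ReLU(-2.7) = 0
ReLU(-0.6) = 0
Active neurons (>0): 2

2


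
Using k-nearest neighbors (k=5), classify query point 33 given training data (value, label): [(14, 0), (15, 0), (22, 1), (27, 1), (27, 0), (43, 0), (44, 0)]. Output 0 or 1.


Distances from query 33:
Point 27 (class 0): distance = 6
Point 27 (class 1): distance = 6
Point 43 (class 0): distance = 10
Point 44 (class 0): distance = 11
Point 22 (class 1): distance = 11
K=5 nearest neighbors: classes = [0, 1, 0, 0, 1]
Votes for class 1: 2 / 5
Majority vote => class 0

0


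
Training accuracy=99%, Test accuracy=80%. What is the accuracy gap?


Gap = train_accuracy - test_accuracy
= 99 - 80
= 19%
This gap suggests the model is overfitting.

19


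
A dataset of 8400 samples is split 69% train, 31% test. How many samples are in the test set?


Train samples = 8400 * 69% = 5796
Test samples = 8400 - 5796
= 2604

2604


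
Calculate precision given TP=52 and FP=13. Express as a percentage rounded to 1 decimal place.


Precision = TP / (TP + FP) * 100
= 52 / (52 + 13)
= 52 / 65
= 0.8
= 80.0%

80.0


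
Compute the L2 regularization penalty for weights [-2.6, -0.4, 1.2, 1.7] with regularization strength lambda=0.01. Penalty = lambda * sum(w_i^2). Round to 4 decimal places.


Squaring each weight:
(-2.6)^2 = 6.76
(-0.4)^2 = 0.16
1.2^2 = 1.44
1.7^2 = 2.89
Sum of squares = 11.25
Penalty = 0.01 * 11.25 = 0.1125

0.1125


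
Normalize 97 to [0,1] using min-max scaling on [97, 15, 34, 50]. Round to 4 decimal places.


Min = 15, Max = 97
Range = 97 - 15 = 82
Scaled = (x - min) / (max - min)
= (97 - 15) / 82
= 82 / 82
= 1.0000

1.0000


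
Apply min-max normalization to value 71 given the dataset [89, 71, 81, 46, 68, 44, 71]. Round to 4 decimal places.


Min = 44, Max = 89
Range = 89 - 44 = 45
Scaled = (x - min) / (max - min)
= (71 - 44) / 45
= 27 / 45
= 0.6000

0.6000


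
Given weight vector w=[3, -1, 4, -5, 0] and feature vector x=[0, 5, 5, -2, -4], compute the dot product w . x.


Element-wise products:
3 * 0 = 0
-1 * 5 = -5
4 * 5 = 20
-5 * -2 = 10
0 * -4 = 0
Sum = 0 + -5 + 20 + 10 + 0
= 25

25


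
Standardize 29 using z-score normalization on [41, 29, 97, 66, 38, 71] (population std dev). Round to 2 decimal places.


Mean = (41 + 29 + 97 + 66 + 38 + 71) / 6 = 57.0
Variance = sum((x_i - mean)^2) / n = 546.3333
Std = sqrt(546.3333) = 23.3738
Z = (x - mean) / std
= (29 - 57.0) / 23.3738
= -28.0 / 23.3738
= -1.20

-1.20


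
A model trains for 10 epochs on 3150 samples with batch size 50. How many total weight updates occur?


Iterations per epoch = 3150 / 50 = 63
Total updates = iterations_per_epoch * epochs
= 63 * 10
= 630

630


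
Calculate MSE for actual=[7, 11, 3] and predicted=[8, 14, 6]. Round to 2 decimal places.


Differences: [-1, -3, -3]
Squared errors: [1, 9, 9]
Sum of squared errors = 19
MSE = 19 / 3 = 6.33

6.33


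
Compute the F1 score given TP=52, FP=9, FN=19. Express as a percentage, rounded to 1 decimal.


Precision = TP / (TP + FP) = 52 / 61 = 0.8525
Recall = TP / (TP + FN) = 52 / 71 = 0.7324
F1 = 2 * P * R / (P + R)
= 2 * 0.8525 * 0.7324 / (0.8525 + 0.7324)
= 1.2487 / 1.5849
= 0.7879
As percentage: 78.8%

78.8


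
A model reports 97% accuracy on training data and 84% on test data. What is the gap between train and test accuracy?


Gap = train_accuracy - test_accuracy
= 97 - 84
= 13%
This gap suggests the model is overfitting.

13


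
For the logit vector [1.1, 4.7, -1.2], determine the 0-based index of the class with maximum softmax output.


Softmax is a monotonic transformation, so it preserves the argmax.
We need to find the index of the maximum logit.
Index 0: 1.1
Index 1: 4.7
Index 2: -1.2
Maximum logit = 4.7 at index 1

1


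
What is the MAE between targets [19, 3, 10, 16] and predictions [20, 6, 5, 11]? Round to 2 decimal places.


Absolute errors: [1, 3, 5, 5]
Sum of absolute errors = 14
MAE = 14 / 4 = 3.50

3.50


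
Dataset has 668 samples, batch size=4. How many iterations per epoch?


Iterations per epoch = dataset_size / batch_size
= 668 / 4
= 167

167


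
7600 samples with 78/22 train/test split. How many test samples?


Train samples = 7600 * 78% = 5928
Test samples = 7600 - 5928
= 1672

1672


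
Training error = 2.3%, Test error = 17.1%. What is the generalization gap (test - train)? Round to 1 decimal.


Generalization gap = test_error - train_error
= 17.1 - 2.3
= 14.8%
A large gap suggests overfitting.

14.8


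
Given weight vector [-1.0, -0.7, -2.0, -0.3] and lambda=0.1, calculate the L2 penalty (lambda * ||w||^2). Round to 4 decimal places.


Squaring each weight:
(-1.0)^2 = 1.0
(-0.7)^2 = 0.49
(-2.0)^2 = 4.0
(-0.3)^2 = 0.09
Sum of squares = 5.58
Penalty = 0.1 * 5.58 = 0.5580

0.5580


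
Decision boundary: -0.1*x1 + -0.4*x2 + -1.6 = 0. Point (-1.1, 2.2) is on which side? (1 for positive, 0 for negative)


Compute -0.1 * -1.1 + -0.4 * 2.2 + -1.6
= 0.11 + -0.88 + -1.6
= -2.37
Since -2.37 < 0, the point is on the negative side.

0


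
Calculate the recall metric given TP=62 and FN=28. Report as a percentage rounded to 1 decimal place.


Recall = TP / (TP + FN) * 100
= 62 / (62 + 28)
= 62 / 90
= 0.6889
= 68.9%

68.9


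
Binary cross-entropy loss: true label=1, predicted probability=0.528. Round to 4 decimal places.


For y=1: Loss = -log(p)
= -log(0.528)
= -(-0.6387)
= 0.6387

0.6387


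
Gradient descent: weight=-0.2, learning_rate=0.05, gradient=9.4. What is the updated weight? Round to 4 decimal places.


w_new = w_old - lr * gradient
= -0.2 - 0.05 * 9.4
= -0.2 - (0.47)
= -0.6700

-0.6700


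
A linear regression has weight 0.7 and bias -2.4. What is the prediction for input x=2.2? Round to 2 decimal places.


y = 0.7 * 2.2 + (-2.4)
= 1.54 + (-2.4)
= -0.86

-0.86


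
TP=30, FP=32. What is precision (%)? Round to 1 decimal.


Precision = TP / (TP + FP) * 100
= 30 / (30 + 32)
= 30 / 62
= 0.4839
= 48.4%

48.4


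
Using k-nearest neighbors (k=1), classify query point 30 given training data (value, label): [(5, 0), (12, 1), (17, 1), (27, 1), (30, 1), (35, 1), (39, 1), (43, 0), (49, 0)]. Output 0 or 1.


Distances from query 30:
Point 30 (class 1): distance = 0
K=1 nearest neighbors: classes = [1]
Votes for class 1: 1 / 1
Majority vote => class 1

1


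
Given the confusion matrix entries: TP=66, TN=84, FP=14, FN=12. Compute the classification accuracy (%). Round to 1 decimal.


Accuracy = (TP + TN) / (TP + TN + FP + FN) * 100
= (66 + 84) / (66 + 84 + 14 + 12)
= 150 / 176
= 0.8523
= 85.2%

85.2


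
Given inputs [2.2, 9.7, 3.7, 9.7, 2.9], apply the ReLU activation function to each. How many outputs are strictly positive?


ReLU(x) = max(0, x) for each element:
ReLU(2.2) = 2.2
ReLU(9.7) = 9.7
ReLU(3.7) = 3.7
ReLU(9.7) = 9.7
ReLU(2.9) = 2.9
Active neurons (>0): 5

5


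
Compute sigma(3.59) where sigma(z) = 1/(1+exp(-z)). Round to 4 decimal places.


sigmoid(z) = 1 / (1 + exp(-z))
exp(-(3.59)) = exp(-3.59) = 0.0276
1 + 0.0276 = 1.0276
1 / 1.0276 = 0.9731

0.9731


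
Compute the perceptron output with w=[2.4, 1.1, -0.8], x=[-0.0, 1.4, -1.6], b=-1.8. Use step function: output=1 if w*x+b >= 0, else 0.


z = w . x + b
= 2.4*-0.0 + 1.1*1.4 + -0.8*-1.6 + -1.8
= -0.0 + 1.54 + 1.28 + -1.8
= 2.82 + -1.8
= 1.02
Since z = 1.02 >= 0, output = 1

1


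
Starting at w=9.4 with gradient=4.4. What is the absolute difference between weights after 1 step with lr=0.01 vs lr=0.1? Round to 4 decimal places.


With lr=0.01: w_new = 9.4 - 0.01 * 4.4 = 9.356
With lr=0.1: w_new = 9.4 - 0.1 * 4.4 = 8.96
Absolute difference = |9.356 - 8.96|
= 0.3960

0.3960


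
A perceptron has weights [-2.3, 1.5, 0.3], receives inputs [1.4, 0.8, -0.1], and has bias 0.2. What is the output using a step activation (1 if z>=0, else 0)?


z = w . x + b
= -2.3*1.4 + 1.5*0.8 + 0.3*-0.1 + 0.2
= -3.22 + 1.2 + -0.03 + 0.2
= -2.05 + 0.2
= -1.85
Since z = -1.85 < 0, output = 0

0


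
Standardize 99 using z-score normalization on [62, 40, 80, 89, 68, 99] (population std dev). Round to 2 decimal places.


Mean = (62 + 40 + 80 + 89 + 68 + 99) / 6 = 73.0
Variance = sum((x_i - mean)^2) / n = 369.3333
Std = sqrt(369.3333) = 19.218
Z = (x - mean) / std
= (99 - 73.0) / 19.218
= 26.0 / 19.218
= 1.35

1.35


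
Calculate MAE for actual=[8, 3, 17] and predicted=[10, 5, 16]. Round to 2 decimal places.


Absolute errors: [2, 2, 1]
Sum of absolute errors = 5
MAE = 5 / 3 = 1.67

1.67


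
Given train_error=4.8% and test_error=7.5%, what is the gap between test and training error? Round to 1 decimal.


Generalization gap = test_error - train_error
= 7.5 - 4.8
= 2.7%
A moderate gap.

2.7


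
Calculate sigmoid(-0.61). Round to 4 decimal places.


sigmoid(z) = 1 / (1 + exp(-z))
exp(-(-0.61)) = exp(0.61) = 1.8404
1 + 1.8404 = 2.8404
1 / 2.8404 = 0.3521

0.3521


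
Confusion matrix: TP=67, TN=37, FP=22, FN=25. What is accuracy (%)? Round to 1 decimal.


Accuracy = (TP + TN) / (TP + TN + FP + FN) * 100
= (67 + 37) / (67 + 37 + 22 + 25)
= 104 / 151
= 0.6887
= 68.9%

68.9


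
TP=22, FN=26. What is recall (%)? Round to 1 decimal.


Recall = TP / (TP + FN) * 100
= 22 / (22 + 26)
= 22 / 48
= 0.4583
= 45.8%

45.8


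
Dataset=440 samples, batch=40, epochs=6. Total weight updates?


Iterations per epoch = 440 / 40 = 11
Total updates = iterations_per_epoch * epochs
= 11 * 6
= 66

66


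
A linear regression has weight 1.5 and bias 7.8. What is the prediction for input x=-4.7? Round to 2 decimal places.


y = 1.5 * -4.7 + (7.8)
= -7.05 + (7.8)
= 0.75

0.75


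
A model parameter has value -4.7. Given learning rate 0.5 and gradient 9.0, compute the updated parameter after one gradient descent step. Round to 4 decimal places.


w_new = w_old - lr * gradient
= -4.7 - 0.5 * 9.0
= -4.7 - (4.5)
= -9.2000

-9.2000


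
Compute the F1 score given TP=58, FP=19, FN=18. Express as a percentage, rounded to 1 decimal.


Precision = TP / (TP + FP) = 58 / 77 = 0.7532
Recall = TP / (TP + FN) = 58 / 76 = 0.7632
F1 = 2 * P * R / (P + R)
= 2 * 0.7532 * 0.7632 / (0.7532 + 0.7632)
= 1.1497 / 1.5164
= 0.7582
As percentage: 75.8%

75.8


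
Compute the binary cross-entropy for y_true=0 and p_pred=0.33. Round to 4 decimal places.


For y=0: Loss = -log(1-p)
= -log(1 - 0.33)
= -log(0.67)
= -(-0.4005)
= 0.4005

0.4005


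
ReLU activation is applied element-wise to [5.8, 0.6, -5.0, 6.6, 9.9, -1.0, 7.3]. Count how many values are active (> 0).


ReLU(x) = max(0, x) for each element:
ReLU(5.8) = 5.8
ReLU(0.6) = 0.6
ReLU(-5.0) = 0
ReLU(6.6) = 6.6
ReLU(9.9) = 9.9
ReLU(-1.0) = 0
ReLU(7.3) = 7.3
Active neurons (>0): 5

5


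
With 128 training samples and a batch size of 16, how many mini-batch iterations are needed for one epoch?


Iterations per epoch = dataset_size / batch_size
= 128 / 16
= 8

8


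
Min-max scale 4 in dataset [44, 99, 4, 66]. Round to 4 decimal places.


Min = 4, Max = 99
Range = 99 - 4 = 95
Scaled = (x - min) / (max - min)
= (4 - 4) / 95
= 0 / 95
= 0.0000

0.0000


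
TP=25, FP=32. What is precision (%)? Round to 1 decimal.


Precision = TP / (TP + FP) * 100
= 25 / (25 + 32)
= 25 / 57
= 0.4386
= 43.9%

43.9


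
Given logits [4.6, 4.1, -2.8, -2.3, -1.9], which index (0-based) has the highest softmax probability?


Softmax is a monotonic transformation, so it preserves the argmax.
We need to find the index of the maximum logit.
Index 0: 4.6
Index 1: 4.1
Index 2: -2.8
Index 3: -2.3
Index 4: -1.9
Maximum logit = 4.6 at index 0

0


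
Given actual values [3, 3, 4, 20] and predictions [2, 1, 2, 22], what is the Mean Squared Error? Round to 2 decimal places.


Differences: [1, 2, 2, -2]
Squared errors: [1, 4, 4, 4]
Sum of squared errors = 13
MSE = 13 / 4 = 3.25

3.25


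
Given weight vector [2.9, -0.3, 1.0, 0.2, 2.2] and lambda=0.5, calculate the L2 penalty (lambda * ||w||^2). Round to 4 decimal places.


Squaring each weight:
2.9^2 = 8.41
(-0.3)^2 = 0.09
1.0^2 = 1.0
0.2^2 = 0.04
2.2^2 = 4.84
Sum of squares = 14.38
Penalty = 0.5 * 14.38 = 7.1900

7.1900


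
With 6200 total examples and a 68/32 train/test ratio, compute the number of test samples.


Train samples = 6200 * 68% = 4216
Test samples = 6200 - 4216
= 1984

1984


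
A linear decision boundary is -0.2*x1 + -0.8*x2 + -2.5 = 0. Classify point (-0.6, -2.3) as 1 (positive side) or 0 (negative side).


Compute -0.2 * -0.6 + -0.8 * -2.3 + -2.5
= 0.12 + 1.84 + -2.5
= -0.54
Since -0.54 < 0, the point is on the negative side.

0


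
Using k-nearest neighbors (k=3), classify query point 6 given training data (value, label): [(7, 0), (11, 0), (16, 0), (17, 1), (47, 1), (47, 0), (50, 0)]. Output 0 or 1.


Distances from query 6:
Point 7 (class 0): distance = 1
Point 11 (class 0): distance = 5
Point 16 (class 0): distance = 10
K=3 nearest neighbors: classes = [0, 0, 0]
Votes for class 1: 0 / 3
Majority vote => class 0

0


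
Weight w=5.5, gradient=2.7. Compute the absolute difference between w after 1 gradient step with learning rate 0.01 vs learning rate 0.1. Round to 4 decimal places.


With lr=0.01: w_new = 5.5 - 0.01 * 2.7 = 5.473
With lr=0.1: w_new = 5.5 - 0.1 * 2.7 = 5.23
Absolute difference = |5.473 - 5.23|
= 0.2430

0.2430


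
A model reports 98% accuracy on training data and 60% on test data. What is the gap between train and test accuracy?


Gap = train_accuracy - test_accuracy
= 98 - 60
= 38%
This large gap strongly indicates overfitting.

38


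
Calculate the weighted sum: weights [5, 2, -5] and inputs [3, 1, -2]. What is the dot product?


Element-wise products:
5 * 3 = 15
2 * 1 = 2
-5 * -2 = 10
Sum = 15 + 2 + 10
= 27

27


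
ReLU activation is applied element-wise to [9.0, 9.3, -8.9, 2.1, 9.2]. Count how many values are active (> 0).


ReLU(x) = max(0, x) for each element:
ReLU(9.0) = 9.0
ReLU(9.3) = 9.3
ReLU(-8.9) = 0
ReLU(2.1) = 2.1
ReLU(9.2) = 9.2
Active neurons (>0): 4

4


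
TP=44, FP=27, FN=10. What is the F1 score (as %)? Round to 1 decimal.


Precision = TP / (TP + FP) = 44 / 71 = 0.6197
Recall = TP / (TP + FN) = 44 / 54 = 0.8148
F1 = 2 * P * R / (P + R)
= 2 * 0.6197 * 0.8148 / (0.6197 + 0.8148)
= 1.0099 / 1.4345
= 0.704
As percentage: 70.4%

70.4


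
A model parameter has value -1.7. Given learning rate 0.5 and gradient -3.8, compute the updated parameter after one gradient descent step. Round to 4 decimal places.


w_new = w_old - lr * gradient
= -1.7 - 0.5 * -3.8
= -1.7 - (-1.9)
= 0.2000

0.2000


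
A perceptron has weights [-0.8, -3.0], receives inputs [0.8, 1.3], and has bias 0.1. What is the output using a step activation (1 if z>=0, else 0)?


z = w . x + b
= -0.8*0.8 + -3.0*1.3 + 0.1
= -0.64 + -3.9 + 0.1
= -4.54 + 0.1
= -4.44
Since z = -4.44 < 0, output = 0

0


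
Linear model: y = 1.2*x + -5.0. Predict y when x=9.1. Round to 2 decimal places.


y = 1.2 * 9.1 + (-5.0)
= 10.92 + (-5.0)
= 5.92

5.92


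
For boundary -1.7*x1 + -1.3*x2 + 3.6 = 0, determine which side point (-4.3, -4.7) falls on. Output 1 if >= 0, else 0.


Compute -1.7 * -4.3 + -1.3 * -4.7 + 3.6
= 7.31 + 6.11 + 3.6
= 17.02
Since 17.02 >= 0, the point is on the positive side.

1


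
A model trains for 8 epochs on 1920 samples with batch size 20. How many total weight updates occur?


Iterations per epoch = 1920 / 20 = 96
Total updates = iterations_per_epoch * epochs
= 96 * 8
= 768

768


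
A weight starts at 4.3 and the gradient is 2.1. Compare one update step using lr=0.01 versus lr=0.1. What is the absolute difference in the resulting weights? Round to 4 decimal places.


With lr=0.01: w_new = 4.3 - 0.01 * 2.1 = 4.279
With lr=0.1: w_new = 4.3 - 0.1 * 2.1 = 4.09
Absolute difference = |4.279 - 4.09|
= 0.1890

0.1890


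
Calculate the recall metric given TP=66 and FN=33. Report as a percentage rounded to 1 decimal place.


Recall = TP / (TP + FN) * 100
= 66 / (66 + 33)
= 66 / 99
= 0.6667
= 66.7%

66.7


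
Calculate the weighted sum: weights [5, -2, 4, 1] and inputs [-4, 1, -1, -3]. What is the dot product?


Element-wise products:
5 * -4 = -20
-2 * 1 = -2
4 * -1 = -4
1 * -3 = -3
Sum = -20 + -2 + -4 + -3
= -29

-29


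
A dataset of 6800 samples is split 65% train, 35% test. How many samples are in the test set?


Train samples = 6800 * 65% = 4420
Test samples = 6800 - 4420
= 2380

2380


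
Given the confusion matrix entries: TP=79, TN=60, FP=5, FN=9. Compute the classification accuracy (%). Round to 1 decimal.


Accuracy = (TP + TN) / (TP + TN + FP + FN) * 100
= (79 + 60) / (79 + 60 + 5 + 9)
= 139 / 153
= 0.9085
= 90.8%

90.8


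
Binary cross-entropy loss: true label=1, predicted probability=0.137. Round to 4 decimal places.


For y=1: Loss = -log(p)
= -log(0.137)
= -(-1.9878)
= 1.9878

1.9878


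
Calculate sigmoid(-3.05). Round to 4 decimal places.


sigmoid(z) = 1 / (1 + exp(-z))
exp(-(-3.05)) = exp(3.05) = 21.1153
1 + 21.1153 = 22.1153
1 / 22.1153 = 0.0452

0.0452


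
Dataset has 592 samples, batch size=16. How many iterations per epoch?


Iterations per epoch = dataset_size / batch_size
= 592 / 16
= 37

37


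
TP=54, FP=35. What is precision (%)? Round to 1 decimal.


Precision = TP / (TP + FP) * 100
= 54 / (54 + 35)
= 54 / 89
= 0.6067
= 60.7%

60.7


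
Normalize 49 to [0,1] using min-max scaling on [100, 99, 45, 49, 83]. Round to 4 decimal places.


Min = 45, Max = 100
Range = 100 - 45 = 55
Scaled = (x - min) / (max - min)
= (49 - 45) / 55
= 4 / 55
= 0.0727

0.0727
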